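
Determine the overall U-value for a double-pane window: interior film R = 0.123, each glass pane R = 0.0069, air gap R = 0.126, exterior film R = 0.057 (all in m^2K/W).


Total thermal resistance (series):
  R_total = R_in + R_glass + R_air + R_glass + R_out
  R_total = 0.123 + 0.0069 + 0.126 + 0.0069 + 0.057 = 0.3198 m^2K/W
U-value = 1 / R_total = 1 / 0.3198 = 3.127 W/m^2K

3.127 W/m^2K


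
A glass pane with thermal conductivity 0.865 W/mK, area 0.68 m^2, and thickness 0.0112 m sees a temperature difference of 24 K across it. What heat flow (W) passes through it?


Fourier's law: Q = k * A * dT / t
  Q = 0.865 * 0.68 * 24 / 0.0112
  Q = 14.1168 / 0.0112 = 1260.4 W

1260.4 W


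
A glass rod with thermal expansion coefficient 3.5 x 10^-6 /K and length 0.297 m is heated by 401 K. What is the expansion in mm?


Thermal expansion formula: dL = alpha * L0 * dT
  dL = (3.5 x 10^-6) * 0.297 * 401 = 0.00041684 m
Convert to mm: 0.00041684 * 1000 = 0.4168 mm

0.4168 mm


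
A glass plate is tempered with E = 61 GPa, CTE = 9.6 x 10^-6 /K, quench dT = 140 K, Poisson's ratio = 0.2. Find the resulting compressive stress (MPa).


Tempering stress: sigma = E * alpha * dT / (1 - nu)
  E (MPa) = 61 * 1000 = 61000
  Numerator = 61000 * (9.6 x 10^-6) * 140 = 81.984
  Denominator = 1 - 0.2 = 0.8
  sigma = 81.984 / 0.8 = 102.5 MPa

102.5 MPa


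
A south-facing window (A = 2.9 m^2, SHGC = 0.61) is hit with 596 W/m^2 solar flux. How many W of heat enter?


Solar heat gain: Q = Area * SHGC * Irradiance
  Q = 2.9 * 0.61 * 596 = 1054.3 W

1054.3 W


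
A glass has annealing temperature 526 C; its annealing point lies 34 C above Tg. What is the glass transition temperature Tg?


Rearrange T_anneal = Tg + offset for Tg:
  Tg = T_anneal - offset = 526 - 34 = 492 C

492 C


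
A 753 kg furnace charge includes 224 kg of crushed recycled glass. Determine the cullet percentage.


Cullet ratio = (cullet mass / total batch mass) * 100
  Ratio = 224 / 753 * 100 = 29.75%

29.75%


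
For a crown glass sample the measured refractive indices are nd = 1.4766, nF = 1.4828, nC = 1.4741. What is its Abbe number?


Abbe number formula: Vd = (nd - 1) / (nF - nC)
  nd - 1 = 1.4766 - 1 = 0.4766
  nF - nC = 1.4828 - 1.4741 = 0.0087
  Vd = 0.4766 / 0.0087 = 54.78

54.78


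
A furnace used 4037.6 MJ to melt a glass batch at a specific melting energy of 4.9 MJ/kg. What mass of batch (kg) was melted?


Rearrange E = m * s for m:
  m = E / s
  m = 4037.6 / 4.9 = 824.0 kg

824.0 kg


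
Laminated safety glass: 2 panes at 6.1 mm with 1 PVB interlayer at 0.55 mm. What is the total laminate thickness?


Total thickness = glass contribution + PVB contribution
  Glass: 2 * 6.1 = 12.2 mm
  PVB: 1 * 0.55 = 0.55 mm
  Total = 12.2 + 0.55 = 12.75 mm

12.75 mm


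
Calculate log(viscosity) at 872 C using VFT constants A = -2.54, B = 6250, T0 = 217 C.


VFT equation: log(eta) = A + B / (T - T0)
  T - T0 = 872 - 217 = 655
  B / (T - T0) = 6250 / 655 = 9.542
  log(eta) = -2.54 + 9.542 = 7.002

7.002


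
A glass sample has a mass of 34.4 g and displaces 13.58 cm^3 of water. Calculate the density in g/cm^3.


Use the definition of density:
  rho = mass / volume
  rho = 34.4 / 13.58 = 2.533 g/cm^3

2.533 g/cm^3


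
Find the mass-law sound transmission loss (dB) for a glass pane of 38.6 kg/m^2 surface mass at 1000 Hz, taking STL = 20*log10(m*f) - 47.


Mass law: STL = 20 * log10(m * f) - 47
  m * f = 38.6 * 1000 = 38600
  log10(38600) = 4.58659
  STL = 20 * 4.58659 - 47 = 91.7318 - 47 = 44.7 dB

44.7 dB


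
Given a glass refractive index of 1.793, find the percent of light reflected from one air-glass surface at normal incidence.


Fresnel reflectance at normal incidence:
  R = ((n - 1)/(n + 1))^2
  (n - 1)/(n + 1) = (1.793 - 1)/(1.793 + 1) = 0.283924
  R = 0.283924^2 = 0.0806128
  R(%) = 0.0806128 * 100 = 8.061%

8.061%


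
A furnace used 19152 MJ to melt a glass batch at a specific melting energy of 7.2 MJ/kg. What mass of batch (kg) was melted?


Rearrange E = m * s for m:
  m = E / s
  m = 19152 / 7.2 = 2660.0 kg

2660.0 kg


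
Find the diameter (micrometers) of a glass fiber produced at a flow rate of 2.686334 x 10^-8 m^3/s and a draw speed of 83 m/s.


Cross-sectional area from continuity:
  A = Q / v = 2.686334 x 10^-8 / 83 = 3.236547 x 10^-10 m^2
Diameter from circular cross-section:
  d = sqrt(4A / pi) * 10^6 (m -> um)
  d = sqrt(4 * 3.236547 x 10^-10 / pi) * 10^6 = 20.3 um

20.3 um


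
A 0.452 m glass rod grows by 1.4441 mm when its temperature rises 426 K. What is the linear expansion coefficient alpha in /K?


Rearrange dL = alpha * L0 * dT for alpha:
  alpha = dL / (L0 * dT)
  alpha = (1.4441 / 1000) / (0.452 * 426) = 0.0000075 /K = 7.5 x 10^-6 /K

7.5 x 10^-6 /K


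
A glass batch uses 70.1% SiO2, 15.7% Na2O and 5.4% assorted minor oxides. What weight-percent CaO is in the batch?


Pieces sum to 100%:
  CaO = 100 - (SiO2 + Na2O + others)
  CaO = 100 - (70.1 + 15.7 + 5.4) = 8.8%

8.8%


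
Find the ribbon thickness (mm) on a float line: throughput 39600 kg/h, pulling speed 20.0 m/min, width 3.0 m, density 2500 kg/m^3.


Ribbon cross-section from mass balance:
  Volume rate = throughput / density = 39600 / 2500 = 15.84 m^3/h
  thickness = volume rate / (speed * 60 * width), i.e.
  thickness = throughput / (60 * speed * width * density) * 1000
  thickness = 39600 / (60 * 20.0 * 3.0 * 2500) * 1000 = 4.4 mm

4.4 mm


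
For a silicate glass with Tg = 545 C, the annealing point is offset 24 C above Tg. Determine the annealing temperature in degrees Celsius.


The annealing temperature is Tg plus the offset:
  T_anneal = 545 + 24 = 569 C

569 C


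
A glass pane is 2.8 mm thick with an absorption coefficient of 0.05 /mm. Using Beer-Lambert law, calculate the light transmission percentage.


Beer-Lambert law: T = exp(-alpha * thickness)
  exponent = -0.05 * 2.8 = -0.14
  T = exp(-0.14) = 0.8694
  Percentage = 0.8694 * 100 = 86.94%

86.94%


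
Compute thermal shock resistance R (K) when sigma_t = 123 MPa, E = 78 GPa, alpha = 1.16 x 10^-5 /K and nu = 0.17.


Thermal shock resistance: R = sigma * (1 - nu) / (E * alpha)
  Numerator = 123 * (1 - 0.17) = 102.09
  Denominator = 78 * 1000 * (1.16 x 10^-5) = 0.9048
  R = 102.09 / 0.9048 = 112.8 K

112.8 K


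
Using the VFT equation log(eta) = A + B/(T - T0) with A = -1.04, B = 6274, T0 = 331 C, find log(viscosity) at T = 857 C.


VFT equation: log(eta) = A + B / (T - T0)
  T - T0 = 857 - 331 = 526
  B / (T - T0) = 6274 / 526 = 11.928
  log(eta) = -1.04 + 11.928 = 10.888

10.888


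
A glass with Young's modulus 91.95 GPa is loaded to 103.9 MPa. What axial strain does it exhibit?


Rearrange E = sigma / epsilon:
  epsilon = sigma / E
  E (MPa) = 91.95 * 1000 = 91950
  epsilon = 103.9 / 91950 = 0.00113

0.00113


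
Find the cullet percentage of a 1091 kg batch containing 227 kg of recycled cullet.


Cullet ratio = (cullet mass / total batch mass) * 100
  Ratio = 227 / 1091 * 100 = 20.81%

20.81%


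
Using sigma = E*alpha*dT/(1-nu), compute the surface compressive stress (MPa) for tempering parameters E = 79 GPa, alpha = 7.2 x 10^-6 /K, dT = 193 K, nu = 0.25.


Tempering stress: sigma = E * alpha * dT / (1 - nu)
  E (MPa) = 79 * 1000 = 79000
  Numerator = 79000 * (7.2 x 10^-6) * 193 = 109.7784
  Denominator = 1 - 0.25 = 0.75
  sigma = 109.7784 / 0.75 = 146.4 MPa

146.4 MPa


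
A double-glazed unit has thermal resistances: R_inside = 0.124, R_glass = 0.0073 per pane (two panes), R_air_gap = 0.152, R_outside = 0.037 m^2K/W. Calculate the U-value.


Total thermal resistance (series):
  R_total = R_in + R_glass + R_air + R_glass + R_out
  R_total = 0.124 + 0.0073 + 0.152 + 0.0073 + 0.037 = 0.3276 m^2K/W
U-value = 1 / R_total = 1 / 0.3276 = 3.053 W/m^2K

3.053 W/m^2K


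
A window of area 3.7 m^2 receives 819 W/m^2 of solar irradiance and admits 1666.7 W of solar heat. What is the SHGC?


Rearrange Q = Area * SHGC * Irradiance:
  SHGC = Q / (Area * Irradiance)
  SHGC = 1666.7 / (3.7 * 819) = 0.55

0.55


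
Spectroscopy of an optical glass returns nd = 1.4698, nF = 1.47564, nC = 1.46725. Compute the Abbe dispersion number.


Abbe number formula: Vd = (nd - 1) / (nF - nC)
  nd - 1 = 1.4698 - 1 = 0.4698
  nF - nC = 1.47564 - 1.46725 = 0.00839
  Vd = 0.4698 / 0.00839 = 56.0

56.0


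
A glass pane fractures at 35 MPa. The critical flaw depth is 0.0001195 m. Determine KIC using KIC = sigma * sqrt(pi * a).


Fracture toughness: KIC = sigma * sqrt(pi * a)
  pi * a = pi * 0.0001195 = 0.00037542
  sqrt(pi * a) = 0.019376
  KIC = 35 * 0.019376 = 0.678 MPa*sqrt(m)

0.678 MPa*sqrt(m)


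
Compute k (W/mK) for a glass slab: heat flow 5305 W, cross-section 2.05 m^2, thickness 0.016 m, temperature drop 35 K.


Fourier's law rearranged: k = Q * t / (A * dT)
  Numerator = 5305 * 0.016 = 84.88
  Denominator = 2.05 * 35 = 71.75
  k = 84.88 / 71.75 = 1.183 W/mK

1.183 W/mK


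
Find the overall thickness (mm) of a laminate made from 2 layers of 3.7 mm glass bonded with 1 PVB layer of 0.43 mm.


Total thickness = glass contribution + PVB contribution
  Glass: 2 * 3.7 = 7.4 mm
  PVB: 1 * 0.43 = 0.43 mm
  Total = 7.4 + 0.43 = 7.83 mm

7.83 mm


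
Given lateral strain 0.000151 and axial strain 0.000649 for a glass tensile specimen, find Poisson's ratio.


Poisson's ratio: nu = lateral strain / axial strain
  nu = 0.000151 / 0.000649 = 0.2327

0.2327


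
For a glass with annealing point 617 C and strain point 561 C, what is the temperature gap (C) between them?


Gap = T_anneal - T_strain:
  gap = 617 - 561 = 56 C

56 C


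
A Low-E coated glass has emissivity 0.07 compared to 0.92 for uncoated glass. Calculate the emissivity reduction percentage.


Percentage reduction = (1 - coated/uncoated) * 100
  Ratio = 0.07 / 0.92 = 0.0761
  Reduction = (1 - 0.0761) * 100 = 92.4%

92.4%


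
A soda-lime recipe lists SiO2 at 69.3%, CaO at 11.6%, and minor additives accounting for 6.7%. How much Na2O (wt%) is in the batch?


Pieces sum to 100%:
  Na2O = 100 - (SiO2 + CaO + others)
  Na2O = 100 - (69.3 + 11.6 + 6.7) = 12.4%

12.4%


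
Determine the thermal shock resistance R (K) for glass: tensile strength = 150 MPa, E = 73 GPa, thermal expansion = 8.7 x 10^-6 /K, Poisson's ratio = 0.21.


Thermal shock resistance: R = sigma * (1 - nu) / (E * alpha)
  Numerator = 150 * (1 - 0.21) = 118.5
  Denominator = 73 * 1000 * (8.7 x 10^-6) = 0.6351
  R = 118.5 / 0.6351 = 186.6 K

186.6 K


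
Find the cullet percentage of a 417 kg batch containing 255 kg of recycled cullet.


Cullet ratio = (cullet mass / total batch mass) * 100
  Ratio = 255 / 417 * 100 = 61.15%

61.15%


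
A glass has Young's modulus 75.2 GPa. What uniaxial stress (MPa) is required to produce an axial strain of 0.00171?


Rearrange E = sigma / epsilon:
  sigma = E * epsilon
  E (MPa) = 75.2 * 1000 = 75200
  sigma = 75200 * 0.00171 = 128.59 MPa

128.59 MPa


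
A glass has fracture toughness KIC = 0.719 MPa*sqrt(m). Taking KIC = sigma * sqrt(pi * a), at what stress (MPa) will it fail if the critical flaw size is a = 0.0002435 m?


Rearrange KIC = sigma * sqrt(pi * a):
  sigma = KIC / sqrt(pi * a)
  sqrt(pi * 0.0002435) = 0.027658
  sigma = 0.719 / 0.027658 = 26.0 MPa

26.0 MPa


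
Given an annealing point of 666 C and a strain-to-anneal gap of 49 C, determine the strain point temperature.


Strain point = annealing point - difference:
  T_strain = 666 - 49 = 617 C

617 C


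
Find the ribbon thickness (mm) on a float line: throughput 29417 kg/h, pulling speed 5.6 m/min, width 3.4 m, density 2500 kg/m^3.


Ribbon cross-section from mass balance:
  Volume rate = throughput / density = 29417 / 2500 = 11.7668 m^3/h
  thickness = volume rate / (speed * 60 * width), i.e.
  thickness = throughput / (60 * speed * width * density) * 1000
  thickness = 29417 / (60 * 5.6 * 3.4 * 2500) * 1000 = 10.3 mm

10.3 mm


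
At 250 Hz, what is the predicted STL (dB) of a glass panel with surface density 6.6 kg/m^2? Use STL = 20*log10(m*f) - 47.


Mass law: STL = 20 * log10(m * f) - 47
  m * f = 6.6 * 250 = 1650
  log10(1650) = 3.21748
  STL = 20 * 3.21748 - 47 = 64.3496 - 47 = 17.3 dB

17.3 dB


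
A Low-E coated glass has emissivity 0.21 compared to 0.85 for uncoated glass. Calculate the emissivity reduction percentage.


Percentage reduction = (1 - coated/uncoated) * 100
  Ratio = 0.21 / 0.85 = 0.2471
  Reduction = (1 - 0.2471) * 100 = 75.3%

75.3%


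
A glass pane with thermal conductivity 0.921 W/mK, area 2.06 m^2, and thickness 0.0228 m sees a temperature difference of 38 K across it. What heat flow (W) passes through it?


Fourier's law: Q = k * A * dT / t
  Q = 0.921 * 2.06 * 38 / 0.0228
  Q = 72.09588 / 0.0228 = 3162.1 W

3162.1 W


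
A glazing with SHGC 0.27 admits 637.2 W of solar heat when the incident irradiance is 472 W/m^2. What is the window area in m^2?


Rearrange Q = Area * SHGC * Irradiance:
  Area = Q / (SHGC * Irradiance)
  Area = 637.2 / (0.27 * 472) = 5.0 m^2

5.0 m^2


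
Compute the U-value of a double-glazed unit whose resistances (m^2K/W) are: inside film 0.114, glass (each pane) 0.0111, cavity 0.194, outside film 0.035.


Total thermal resistance (series):
  R_total = R_in + R_glass + R_air + R_glass + R_out
  R_total = 0.114 + 0.0111 + 0.194 + 0.0111 + 0.035 = 0.3652 m^2K/W
U-value = 1 / R_total = 1 / 0.3652 = 2.738 W/m^2K

2.738 W/m^2K


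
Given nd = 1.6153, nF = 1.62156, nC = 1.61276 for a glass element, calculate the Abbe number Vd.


Abbe number formula: Vd = (nd - 1) / (nF - nC)
  nd - 1 = 1.6153 - 1 = 0.6153
  nF - nC = 1.62156 - 1.61276 = 0.0088
  Vd = 0.6153 / 0.0088 = 69.92

69.92


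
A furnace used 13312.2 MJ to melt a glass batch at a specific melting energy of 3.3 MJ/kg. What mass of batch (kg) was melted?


Rearrange E = m * s for m:
  m = E / s
  m = 13312.2 / 3.3 = 4034.0 kg

4034.0 kg


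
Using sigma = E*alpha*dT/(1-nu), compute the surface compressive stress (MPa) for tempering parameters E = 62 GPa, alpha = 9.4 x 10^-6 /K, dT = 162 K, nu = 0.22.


Tempering stress: sigma = E * alpha * dT / (1 - nu)
  E (MPa) = 62 * 1000 = 62000
  Numerator = 62000 * (9.4 x 10^-6) * 162 = 94.4136
  Denominator = 1 - 0.22 = 0.78
  sigma = 94.4136 / 0.78 = 121.0 MPa

121.0 MPa


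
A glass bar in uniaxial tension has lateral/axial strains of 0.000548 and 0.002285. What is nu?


Poisson's ratio: nu = lateral strain / axial strain
  nu = 0.000548 / 0.002285 = 0.2398

0.2398


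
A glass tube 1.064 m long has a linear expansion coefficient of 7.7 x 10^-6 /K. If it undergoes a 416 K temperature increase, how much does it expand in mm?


Thermal expansion formula: dL = alpha * L0 * dT
  dL = (7.7 x 10^-6) * 1.064 * 416 = 0.0034082 m
Convert to mm: 0.0034082 * 1000 = 3.4082 mm

3.4082 mm


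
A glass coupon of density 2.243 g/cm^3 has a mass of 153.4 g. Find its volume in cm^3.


Rearrange rho = m / V:
  V = m / rho
  V = 153.4 / 2.243 = 68.391 cm^3

68.391 cm^3


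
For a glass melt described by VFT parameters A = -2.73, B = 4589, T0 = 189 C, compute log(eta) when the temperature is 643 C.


VFT equation: log(eta) = A + B / (T - T0)
  T - T0 = 643 - 189 = 454
  B / (T - T0) = 4589 / 454 = 10.108
  log(eta) = -2.73 + 10.108 = 7.378

7.378


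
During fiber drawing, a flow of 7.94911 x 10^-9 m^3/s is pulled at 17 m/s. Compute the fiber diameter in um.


Cross-sectional area from continuity:
  A = Q / v = 7.94911 x 10^-9 / 17 = 4.675947 x 10^-10 m^2
Diameter from circular cross-section:
  d = sqrt(4A / pi) * 10^6 (m -> um)
  d = sqrt(4 * 4.675947 x 10^-10 / pi) * 10^6 = 24.4 um

24.4 um


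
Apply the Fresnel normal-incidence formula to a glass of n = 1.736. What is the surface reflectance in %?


Fresnel reflectance at normal incidence:
  R = ((n - 1)/(n + 1))^2
  (n - 1)/(n + 1) = (1.736 - 1)/(1.736 + 1) = 0.269006
  R = 0.269006^2 = 0.0723642
  R(%) = 0.0723642 * 100 = 7.236%

7.236%


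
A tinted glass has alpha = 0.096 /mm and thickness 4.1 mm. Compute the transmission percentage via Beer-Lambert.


Beer-Lambert law: T = exp(-alpha * thickness)
  exponent = -0.096 * 4.1 = -0.3936
  T = exp(-0.3936) = 0.6746
  Percentage = 0.6746 * 100 = 67.46%

67.46%


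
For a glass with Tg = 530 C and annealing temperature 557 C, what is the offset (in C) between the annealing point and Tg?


Offset = T_anneal - Tg:
  offset = 557 - 530 = 27 C

27 C


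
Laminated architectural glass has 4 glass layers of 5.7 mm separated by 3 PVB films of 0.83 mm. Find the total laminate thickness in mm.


Total thickness = glass contribution + PVB contribution
  Glass: 4 * 5.7 = 22.8 mm
  PVB: 3 * 0.83 = 2.49 mm
  Total = 22.8 + 2.49 = 25.29 mm

25.29 mm


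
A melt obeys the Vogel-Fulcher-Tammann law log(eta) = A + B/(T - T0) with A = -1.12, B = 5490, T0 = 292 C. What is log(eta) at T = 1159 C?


VFT equation: log(eta) = A + B / (T - T0)
  T - T0 = 1159 - 292 = 867
  B / (T - T0) = 5490 / 867 = 6.332
  log(eta) = -1.12 + 6.332 = 5.212

5.212


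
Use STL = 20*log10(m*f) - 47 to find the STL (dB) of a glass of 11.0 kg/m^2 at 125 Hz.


Mass law: STL = 20 * log10(m * f) - 47
  m * f = 11.0 * 125 = 1375
  log10(1375) = 3.1383
  STL = 20 * 3.1383 - 47 = 62.766 - 47 = 15.8 dB

15.8 dB


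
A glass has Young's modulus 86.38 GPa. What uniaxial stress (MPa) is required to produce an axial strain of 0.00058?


Rearrange E = sigma / epsilon:
  sigma = E * epsilon
  E (MPa) = 86.38 * 1000 = 86380
  sigma = 86380 * 0.00058 = 50.1 MPa

50.1 MPa


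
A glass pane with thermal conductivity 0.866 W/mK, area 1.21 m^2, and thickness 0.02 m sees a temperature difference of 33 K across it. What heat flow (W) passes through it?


Fourier's law: Q = k * A * dT / t
  Q = 0.866 * 1.21 * 33 / 0.02
  Q = 34.57938 / 0.02 = 1729 W

1729 W


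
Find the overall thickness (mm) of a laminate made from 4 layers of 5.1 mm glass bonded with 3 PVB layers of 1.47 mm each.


Total thickness = glass contribution + PVB contribution
  Glass: 4 * 5.1 = 20.4 mm
  PVB: 3 * 1.47 = 4.41 mm
  Total = 20.4 + 4.41 = 24.81 mm

24.81 mm


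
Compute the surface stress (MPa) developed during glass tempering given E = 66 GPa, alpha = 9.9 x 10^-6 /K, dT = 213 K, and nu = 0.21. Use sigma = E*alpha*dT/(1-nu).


Tempering stress: sigma = E * alpha * dT / (1 - nu)
  E (MPa) = 66 * 1000 = 66000
  Numerator = 66000 * (9.9 x 10^-6) * 213 = 139.1742
  Denominator = 1 - 0.21 = 0.79
  sigma = 139.1742 / 0.79 = 176.2 MPa

176.2 MPa


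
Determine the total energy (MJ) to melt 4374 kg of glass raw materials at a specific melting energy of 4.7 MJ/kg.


Total energy = mass * specific energy
  E = 4374 * 4.7 = 20557.8 MJ

20557.8 MJ


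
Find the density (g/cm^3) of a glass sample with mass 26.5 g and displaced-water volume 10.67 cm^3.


Use the definition of density:
  rho = mass / volume
  rho = 26.5 / 10.67 = 2.484 g/cm^3

2.484 g/cm^3


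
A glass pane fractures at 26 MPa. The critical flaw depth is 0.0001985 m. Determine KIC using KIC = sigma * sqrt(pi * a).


Fracture toughness: KIC = sigma * sqrt(pi * a)
  pi * a = pi * 0.0001985 = 0.000623606
  sqrt(pi * a) = 0.024972
  KIC = 26 * 0.024972 = 0.649 MPa*sqrt(m)

0.649 MPa*sqrt(m)


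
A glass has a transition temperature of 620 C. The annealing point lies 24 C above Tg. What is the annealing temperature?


The annealing temperature is Tg plus the offset:
  T_anneal = 620 + 24 = 644 C

644 C


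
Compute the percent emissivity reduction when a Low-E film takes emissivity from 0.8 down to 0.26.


Percentage reduction = (1 - coated/uncoated) * 100
  Ratio = 0.26 / 0.8 = 0.325
  Reduction = (1 - 0.325) * 100 = 67.5%

67.5%


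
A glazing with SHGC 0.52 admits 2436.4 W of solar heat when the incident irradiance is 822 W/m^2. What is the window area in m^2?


Rearrange Q = Area * SHGC * Irradiance:
  Area = Q / (SHGC * Irradiance)
  Area = 2436.4 / (0.52 * 822) = 5.7 m^2

5.7 m^2


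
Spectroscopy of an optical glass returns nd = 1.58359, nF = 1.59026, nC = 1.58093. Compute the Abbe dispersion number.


Abbe number formula: Vd = (nd - 1) / (nF - nC)
  nd - 1 = 1.58359 - 1 = 0.58359
  nF - nC = 1.59026 - 1.58093 = 0.00933
  Vd = 0.58359 / 0.00933 = 62.55

62.55


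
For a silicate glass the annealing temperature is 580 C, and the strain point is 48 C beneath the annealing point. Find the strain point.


Strain point = annealing point - difference:
  T_strain = 580 - 48 = 532 C

532 C


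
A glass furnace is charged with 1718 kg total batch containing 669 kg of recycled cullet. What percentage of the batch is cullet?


Cullet ratio = (cullet mass / total batch mass) * 100
  Ratio = 669 / 1718 * 100 = 38.94%

38.94%


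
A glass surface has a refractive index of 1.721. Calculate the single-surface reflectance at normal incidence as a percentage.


Fresnel reflectance at normal incidence:
  R = ((n - 1)/(n + 1))^2
  (n - 1)/(n + 1) = (1.721 - 1)/(1.721 + 1) = 0.264976
  R = 0.264976^2 = 0.0702123
  R(%) = 0.0702123 * 100 = 7.021%

7.021%


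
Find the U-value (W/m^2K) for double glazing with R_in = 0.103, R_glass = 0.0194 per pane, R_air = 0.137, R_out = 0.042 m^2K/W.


Total thermal resistance (series):
  R_total = R_in + R_glass + R_air + R_glass + R_out
  R_total = 0.103 + 0.0194 + 0.137 + 0.0194 + 0.042 = 0.3208 m^2K/W
U-value = 1 / R_total = 1 / 0.3208 = 3.117 W/m^2K

3.117 W/m^2K


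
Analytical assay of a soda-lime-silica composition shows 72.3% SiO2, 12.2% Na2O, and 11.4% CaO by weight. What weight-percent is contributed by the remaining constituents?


Sum the three major oxides:
  SiO2 + Na2O + CaO = 72.3 + 12.2 + 11.4 = 95.9%
Subtract from 100%:
  Others = 100 - 95.9 = 4.1%

4.1%


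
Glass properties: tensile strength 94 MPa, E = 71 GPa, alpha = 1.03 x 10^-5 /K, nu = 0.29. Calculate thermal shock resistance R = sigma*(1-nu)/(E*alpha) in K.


Thermal shock resistance: R = sigma * (1 - nu) / (E * alpha)
  Numerator = 94 * (1 - 0.29) = 66.74
  Denominator = 71 * 1000 * (1.03 x 10^-5) = 0.7313
  R = 66.74 / 0.7313 = 91.3 K

91.3 K


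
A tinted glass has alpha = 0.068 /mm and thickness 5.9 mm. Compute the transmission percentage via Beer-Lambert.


Beer-Lambert law: T = exp(-alpha * thickness)
  exponent = -0.068 * 5.9 = -0.4012
  T = exp(-0.4012) = 0.6695
  Percentage = 0.6695 * 100 = 66.95%

66.95%


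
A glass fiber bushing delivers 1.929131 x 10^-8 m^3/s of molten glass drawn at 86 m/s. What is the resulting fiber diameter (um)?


Cross-sectional area from continuity:
  A = Q / v = 1.929131 x 10^-8 / 86 = 2.243176 x 10^-10 m^2
Diameter from circular cross-section:
  d = sqrt(4A / pi) * 10^6 (m -> um)
  d = sqrt(4 * 2.243176 x 10^-10 / pi) * 10^6 = 16.9 um

16.9 um


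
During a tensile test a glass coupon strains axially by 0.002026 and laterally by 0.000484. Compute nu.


Poisson's ratio: nu = lateral strain / axial strain
  nu = 0.000484 / 0.002026 = 0.2389

0.2389


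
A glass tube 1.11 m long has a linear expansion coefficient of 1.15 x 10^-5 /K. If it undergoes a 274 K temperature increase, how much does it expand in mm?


Thermal expansion formula: dL = alpha * L0 * dT
  dL = (1.15 x 10^-5) * 1.11 * 274 = 0.00349761 m
Convert to mm: 0.00349761 * 1000 = 3.4976 mm

3.4976 mm


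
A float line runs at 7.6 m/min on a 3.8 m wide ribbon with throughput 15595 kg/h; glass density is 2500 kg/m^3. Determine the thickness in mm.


Ribbon cross-section from mass balance:
  Volume rate = throughput / density = 15595 / 2500 = 6.238 m^3/h
  thickness = volume rate / (speed * 60 * width), i.e.
  thickness = throughput / (60 * speed * width * density) * 1000
  thickness = 15595 / (60 * 7.6 * 3.8 * 2500) * 1000 = 3.6 mm

3.6 mm


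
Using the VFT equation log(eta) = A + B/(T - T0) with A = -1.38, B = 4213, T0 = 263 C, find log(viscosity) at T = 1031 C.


VFT equation: log(eta) = A + B / (T - T0)
  T - T0 = 1031 - 263 = 768
  B / (T - T0) = 4213 / 768 = 5.486
  log(eta) = -1.38 + 5.486 = 4.106

4.106


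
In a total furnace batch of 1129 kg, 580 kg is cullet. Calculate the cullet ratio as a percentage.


Cullet ratio = (cullet mass / total batch mass) * 100
  Ratio = 580 / 1129 * 100 = 51.37%

51.37%


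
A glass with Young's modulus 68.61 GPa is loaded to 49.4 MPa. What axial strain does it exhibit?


Rearrange E = sigma / epsilon:
  epsilon = sigma / E
  E (MPa) = 68.61 * 1000 = 68610
  epsilon = 49.4 / 68610 = 0.00072

0.00072


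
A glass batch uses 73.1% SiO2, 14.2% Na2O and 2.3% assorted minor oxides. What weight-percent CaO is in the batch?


Pieces sum to 100%:
  CaO = 100 - (SiO2 + Na2O + others)
  CaO = 100 - (73.1 + 14.2 + 2.3) = 10.4%

10.4%


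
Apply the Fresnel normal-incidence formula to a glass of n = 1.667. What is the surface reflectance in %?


Fresnel reflectance at normal incidence:
  R = ((n - 1)/(n + 1))^2
  (n - 1)/(n + 1) = (1.667 - 1)/(1.667 + 1) = 0.250094
  R = 0.250094^2 = 0.062547
  R(%) = 0.062547 * 100 = 6.255%

6.255%


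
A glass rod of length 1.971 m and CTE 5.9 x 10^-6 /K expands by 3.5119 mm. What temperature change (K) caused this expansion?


Rearrange dL = alpha * L0 * dT for dT:
  dT = dL / (alpha * L0)
  dL (m) = 3.5119 / 1000 = 0.0035119
  dT = 0.0035119 / ((5.9 x 10^-6) * 1.971) = 302.0 K

302.0 K


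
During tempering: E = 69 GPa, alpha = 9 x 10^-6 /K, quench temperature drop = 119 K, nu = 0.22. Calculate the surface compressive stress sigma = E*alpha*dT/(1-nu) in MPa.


Tempering stress: sigma = E * alpha * dT / (1 - nu)
  E (MPa) = 69 * 1000 = 69000
  Numerator = 69000 * (9 x 10^-6) * 119 = 73.899
  Denominator = 1 - 0.22 = 0.78
  sigma = 73.899 / 0.78 = 94.7 MPa

94.7 MPa


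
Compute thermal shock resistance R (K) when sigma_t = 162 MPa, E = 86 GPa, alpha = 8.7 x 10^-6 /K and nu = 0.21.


Thermal shock resistance: R = sigma * (1 - nu) / (E * alpha)
  Numerator = 162 * (1 - 0.21) = 127.98
  Denominator = 86 * 1000 * (8.7 x 10^-6) = 0.7482
  R = 127.98 / 0.7482 = 171.1 K

171.1 K


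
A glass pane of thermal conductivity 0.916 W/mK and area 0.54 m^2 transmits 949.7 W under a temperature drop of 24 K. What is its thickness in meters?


Fourier's law: t = k * A * dT / Q
  t = 0.916 * 0.54 * 24 / 949.7
  t = 11.87136 / 949.7 = 0.0125 m

0.0125 m


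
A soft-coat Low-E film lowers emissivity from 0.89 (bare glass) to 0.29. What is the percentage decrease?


Percentage reduction = (1 - coated/uncoated) * 100
  Ratio = 0.29 / 0.89 = 0.3258
  Reduction = (1 - 0.3258) * 100 = 67.4%

67.4%


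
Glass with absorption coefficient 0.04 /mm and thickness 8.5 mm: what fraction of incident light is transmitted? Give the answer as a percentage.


Beer-Lambert law: T = exp(-alpha * thickness)
  exponent = -0.04 * 8.5 = -0.34
  T = exp(-0.34) = 0.7118
  Percentage = 0.7118 * 100 = 71.18%

71.18%


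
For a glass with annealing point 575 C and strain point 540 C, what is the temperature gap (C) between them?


Gap = T_anneal - T_strain:
  gap = 575 - 540 = 35 C

35 C


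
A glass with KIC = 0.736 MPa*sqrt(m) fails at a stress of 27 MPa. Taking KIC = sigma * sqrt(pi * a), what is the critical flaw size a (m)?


Rearrange KIC = sigma * sqrt(pi * a):
  sqrt(pi * a) = KIC / sigma
  sqrt(pi * a) = 0.736 / 27 = 0.027259
  a = (KIC / sigma)^2 / pi
  a = 0.027259^2 / pi = 0.0002365 m

0.0002365 m


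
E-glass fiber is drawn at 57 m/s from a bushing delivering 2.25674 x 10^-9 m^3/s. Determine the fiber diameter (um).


Cross-sectional area from continuity:
  A = Q / v = 2.25674 x 10^-9 / 57 = 3.959193 x 10^-11 m^2
Diameter from circular cross-section:
  d = sqrt(4A / pi) * 10^6 (m -> um)
  d = sqrt(4 * 3.959193 x 10^-11 / pi) * 10^6 = 7.1 um

7.1 um


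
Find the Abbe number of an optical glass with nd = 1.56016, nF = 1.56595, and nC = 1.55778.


Abbe number formula: Vd = (nd - 1) / (nF - nC)
  nd - 1 = 1.56016 - 1 = 0.56016
  nF - nC = 1.56595 - 1.55778 = 0.00817
  Vd = 0.56016 / 0.00817 = 68.56

68.56


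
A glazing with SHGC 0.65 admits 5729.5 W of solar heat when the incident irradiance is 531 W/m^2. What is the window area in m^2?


Rearrange Q = Area * SHGC * Irradiance:
  Area = Q / (SHGC * Irradiance)
  Area = 5729.5 / (0.65 * 531) = 16.6 m^2

16.6 m^2


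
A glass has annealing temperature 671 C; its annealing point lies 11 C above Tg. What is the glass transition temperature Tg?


Rearrange T_anneal = Tg + offset for Tg:
  Tg = T_anneal - offset = 671 - 11 = 660 C

660 C


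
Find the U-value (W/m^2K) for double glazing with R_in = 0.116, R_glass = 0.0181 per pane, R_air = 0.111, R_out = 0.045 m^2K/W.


Total thermal resistance (series):
  R_total = R_in + R_glass + R_air + R_glass + R_out
  R_total = 0.116 + 0.0181 + 0.111 + 0.0181 + 0.045 = 0.3082 m^2K/W
U-value = 1 / R_total = 1 / 0.3082 = 3.245 W/m^2K

3.245 W/m^2K


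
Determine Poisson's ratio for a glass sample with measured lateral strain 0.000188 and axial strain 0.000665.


Poisson's ratio: nu = lateral strain / axial strain
  nu = 0.000188 / 0.000665 = 0.2827

0.2827


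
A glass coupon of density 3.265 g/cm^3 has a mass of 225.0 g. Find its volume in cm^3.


Rearrange rho = m / V:
  V = m / rho
  V = 225.0 / 3.265 = 68.913 cm^3

68.913 cm^3


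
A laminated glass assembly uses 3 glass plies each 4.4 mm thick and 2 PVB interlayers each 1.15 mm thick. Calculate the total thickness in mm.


Total thickness = glass contribution + PVB contribution
  Glass: 3 * 4.4 = 13.2 mm
  PVB: 2 * 1.15 = 2.3 mm
  Total = 13.2 + 2.3 = 15.5 mm

15.5 mm


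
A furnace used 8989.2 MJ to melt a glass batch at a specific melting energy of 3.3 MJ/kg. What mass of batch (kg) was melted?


Rearrange E = m * s for m:
  m = E / s
  m = 8989.2 / 3.3 = 2724.0 kg

2724.0 kg


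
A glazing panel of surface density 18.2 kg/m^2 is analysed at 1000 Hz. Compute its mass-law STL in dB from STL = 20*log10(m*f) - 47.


Mass law: STL = 20 * log10(m * f) - 47
  m * f = 18.2 * 1000 = 18200
  log10(18200) = 4.26007
  STL = 20 * 4.26007 - 47 = 85.2014 - 47 = 38.2 dB

38.2 dB


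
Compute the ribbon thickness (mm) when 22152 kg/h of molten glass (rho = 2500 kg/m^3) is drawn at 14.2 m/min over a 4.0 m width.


Ribbon cross-section from mass balance:
  Volume rate = throughput / density = 22152 / 2500 = 8.8608 m^3/h
  thickness = volume rate / (speed * 60 * width), i.e.
  thickness = throughput / (60 * speed * width * density) * 1000
  thickness = 22152 / (60 * 14.2 * 4.0 * 2500) * 1000 = 2.6 mm

2.6 mm


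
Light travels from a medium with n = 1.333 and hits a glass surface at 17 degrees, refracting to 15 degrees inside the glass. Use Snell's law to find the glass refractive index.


Apply Snell's law: n1 * sin(theta1) = n2 * sin(theta2)
  n2 = n1 * sin(theta1) / sin(theta2)
  sin(17) = 0.292372
  sin(15) = 0.258819
  n2 = 1.333 * 0.292372 / 0.258819 = 1.5058

1.5058


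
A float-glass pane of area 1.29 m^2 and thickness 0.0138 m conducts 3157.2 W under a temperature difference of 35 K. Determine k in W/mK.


Fourier's law rearranged: k = Q * t / (A * dT)
  Numerator = 3157.2 * 0.0138 = 43.56936
  Denominator = 1.29 * 35 = 45.15
  k = 43.56936 / 45.15 = 0.965 W/mK

0.965 W/mK


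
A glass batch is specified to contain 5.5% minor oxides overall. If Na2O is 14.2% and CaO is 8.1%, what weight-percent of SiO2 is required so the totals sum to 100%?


Known pieces sum to 100%:
  SiO2 = 100 - (others + Na2O + CaO)
  SiO2 = 100 - (5.5 + 14.2 + 8.1) = 72.2%

72.2%


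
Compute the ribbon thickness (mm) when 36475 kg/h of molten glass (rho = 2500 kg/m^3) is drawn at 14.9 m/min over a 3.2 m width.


Ribbon cross-section from mass balance:
  Volume rate = throughput / density = 36475 / 2500 = 14.59 m^3/h
  thickness = volume rate / (speed * 60 * width), i.e.
  thickness = throughput / (60 * speed * width * density) * 1000
  thickness = 36475 / (60 * 14.9 * 3.2 * 2500) * 1000 = 5.1 mm

5.1 mm


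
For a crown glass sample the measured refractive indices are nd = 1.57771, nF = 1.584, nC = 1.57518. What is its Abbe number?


Abbe number formula: Vd = (nd - 1) / (nF - nC)
  nd - 1 = 1.57771 - 1 = 0.57771
  nF - nC = 1.584 - 1.57518 = 0.00882
  Vd = 0.57771 / 0.00882 = 65.5

65.5


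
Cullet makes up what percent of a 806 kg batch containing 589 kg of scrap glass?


Cullet ratio = (cullet mass / total batch mass) * 100
  Ratio = 589 / 806 * 100 = 73.08%

73.08%


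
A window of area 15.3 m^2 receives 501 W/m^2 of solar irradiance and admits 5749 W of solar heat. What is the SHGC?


Rearrange Q = Area * SHGC * Irradiance:
  SHGC = Q / (Area * Irradiance)
  SHGC = 5749 / (15.3 * 501) = 0.75

0.75


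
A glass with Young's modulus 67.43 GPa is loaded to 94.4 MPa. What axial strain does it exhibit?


Rearrange E = sigma / epsilon:
  epsilon = sigma / E
  E (MPa) = 67.43 * 1000 = 67430
  epsilon = 94.4 / 67430 = 0.0014

0.0014


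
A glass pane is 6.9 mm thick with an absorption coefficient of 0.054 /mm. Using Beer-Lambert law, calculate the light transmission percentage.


Beer-Lambert law: T = exp(-alpha * thickness)
  exponent = -0.054 * 6.9 = -0.3726
  T = exp(-0.3726) = 0.6889
  Percentage = 0.6889 * 100 = 68.89%

68.89%


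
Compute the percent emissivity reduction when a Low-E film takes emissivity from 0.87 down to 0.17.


Percentage reduction = (1 - coated/uncoated) * 100
  Ratio = 0.17 / 0.87 = 0.1954
  Reduction = (1 - 0.1954) * 100 = 80.5%

80.5%


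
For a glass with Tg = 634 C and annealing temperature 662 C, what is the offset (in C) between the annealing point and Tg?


Offset = T_anneal - Tg:
  offset = 662 - 634 = 28 C

28 C


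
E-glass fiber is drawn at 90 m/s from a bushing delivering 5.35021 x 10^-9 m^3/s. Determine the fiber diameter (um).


Cross-sectional area from continuity:
  A = Q / v = 5.35021 x 10^-9 / 90 = 5.944678 x 10^-11 m^2
Diameter from circular cross-section:
  d = sqrt(4A / pi) * 10^6 (m -> um)
  d = sqrt(4 * 5.944678 x 10^-11 / pi) * 10^6 = 8.7 um

8.7 um


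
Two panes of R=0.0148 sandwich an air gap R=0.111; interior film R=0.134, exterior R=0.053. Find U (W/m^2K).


Total thermal resistance (series):
  R_total = R_in + R_glass + R_air + R_glass + R_out
  R_total = 0.134 + 0.0148 + 0.111 + 0.0148 + 0.053 = 0.3276 m^2K/W
U-value = 1 / R_total = 1 / 0.3276 = 3.053 W/m^2K

3.053 W/m^2K


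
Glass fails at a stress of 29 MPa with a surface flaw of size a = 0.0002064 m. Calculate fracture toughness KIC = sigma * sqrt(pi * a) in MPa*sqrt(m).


Fracture toughness: KIC = sigma * sqrt(pi * a)
  pi * a = pi * 0.0002064 = 0.000648425
  sqrt(pi * a) = 0.025464
  KIC = 29 * 0.025464 = 0.738 MPa*sqrt(m)

0.738 MPa*sqrt(m)


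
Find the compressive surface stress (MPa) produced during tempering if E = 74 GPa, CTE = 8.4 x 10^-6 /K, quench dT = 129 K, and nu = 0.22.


Tempering stress: sigma = E * alpha * dT / (1 - nu)
  E (MPa) = 74 * 1000 = 74000
  Numerator = 74000 * (8.4 x 10^-6) * 129 = 80.1864
  Denominator = 1 - 0.22 = 0.78
  sigma = 80.1864 / 0.78 = 102.8 MPa

102.8 MPa


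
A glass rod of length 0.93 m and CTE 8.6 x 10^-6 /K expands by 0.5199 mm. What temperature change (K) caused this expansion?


Rearrange dL = alpha * L0 * dT for dT:
  dT = dL / (alpha * L0)
  dL (m) = 0.5199 / 1000 = 0.0005199
  dT = 0.0005199 / ((8.6 x 10^-6) * 0.93) = 65.0 K

65.0 K


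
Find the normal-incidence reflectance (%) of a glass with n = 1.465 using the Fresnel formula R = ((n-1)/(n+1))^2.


Fresnel reflectance at normal incidence:
  R = ((n - 1)/(n + 1))^2
  (n - 1)/(n + 1) = (1.465 - 1)/(1.465 + 1) = 0.188641
  R = 0.188641^2 = 0.0355854
  R(%) = 0.0355854 * 100 = 3.559%

3.559%


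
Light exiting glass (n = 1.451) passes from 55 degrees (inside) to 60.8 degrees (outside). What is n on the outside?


Apply Snell's law: n1 * sin(theta1) = n2 * sin(theta2)
  n2 = n1 * sin(theta1) / sin(theta2)
  sin(55) = 0.819152
  sin(60.8) = 0.872922
  n2 = 1.451 * 0.819152 / 0.872922 = 1.3616

1.3616


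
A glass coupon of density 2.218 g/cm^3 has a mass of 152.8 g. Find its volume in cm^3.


Rearrange rho = m / V:
  V = m / rho
  V = 152.8 / 2.218 = 68.891 cm^3

68.891 cm^3


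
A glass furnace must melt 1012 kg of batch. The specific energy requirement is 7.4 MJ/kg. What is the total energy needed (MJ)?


Total energy = mass * specific energy
  E = 1012 * 7.4 = 7488.8 MJ

7488.8 MJ


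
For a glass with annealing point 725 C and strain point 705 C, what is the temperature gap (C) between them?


Gap = T_anneal - T_strain:
  gap = 725 - 705 = 20 C

20 C


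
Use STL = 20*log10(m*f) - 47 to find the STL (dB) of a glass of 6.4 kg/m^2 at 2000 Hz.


Mass law: STL = 20 * log10(m * f) - 47
  m * f = 6.4 * 2000 = 12800
  log10(12800) = 4.10721
  STL = 20 * 4.10721 - 47 = 82.1442 - 47 = 35.1 dB

35.1 dB


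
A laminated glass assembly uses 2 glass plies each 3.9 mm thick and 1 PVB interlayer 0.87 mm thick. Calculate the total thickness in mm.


Total thickness = glass contribution + PVB contribution
  Glass: 2 * 3.9 = 7.8 mm
  PVB: 1 * 0.87 = 0.87 mm
  Total = 7.8 + 0.87 = 8.67 mm

8.67 mm


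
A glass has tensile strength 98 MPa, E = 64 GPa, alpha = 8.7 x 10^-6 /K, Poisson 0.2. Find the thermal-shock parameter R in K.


Thermal shock resistance: R = sigma * (1 - nu) / (E * alpha)
  Numerator = 98 * (1 - 0.2) = 78.4
  Denominator = 64 * 1000 * (8.7 x 10^-6) = 0.5568
  R = 78.4 / 0.5568 = 140.8 K

140.8 K


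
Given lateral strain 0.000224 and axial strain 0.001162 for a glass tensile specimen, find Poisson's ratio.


Poisson's ratio: nu = lateral strain / axial strain
  nu = 0.000224 / 0.001162 = 0.1928

0.1928


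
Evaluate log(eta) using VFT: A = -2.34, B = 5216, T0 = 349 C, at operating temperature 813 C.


VFT equation: log(eta) = A + B / (T - T0)
  T - T0 = 813 - 349 = 464
  B / (T - T0) = 5216 / 464 = 11.241
  log(eta) = -2.34 + 11.241 = 8.901

8.901


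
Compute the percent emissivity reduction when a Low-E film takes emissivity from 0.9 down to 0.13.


Percentage reduction = (1 - coated/uncoated) * 100
  Ratio = 0.13 / 0.9 = 0.1444
  Reduction = (1 - 0.1444) * 100 = 85.6%

85.6%


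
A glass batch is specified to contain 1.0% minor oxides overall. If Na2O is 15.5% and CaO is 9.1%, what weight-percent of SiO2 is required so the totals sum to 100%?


Known pieces sum to 100%:
  SiO2 = 100 - (others + Na2O + CaO)
  SiO2 = 100 - (1.0 + 15.5 + 9.1) = 74.4%

74.4%


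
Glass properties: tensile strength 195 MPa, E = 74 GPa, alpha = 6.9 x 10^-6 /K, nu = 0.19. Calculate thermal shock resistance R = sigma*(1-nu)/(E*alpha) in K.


Thermal shock resistance: R = sigma * (1 - nu) / (E * alpha)
  Numerator = 195 * (1 - 0.19) = 157.95
  Denominator = 74 * 1000 * (6.9 x 10^-6) = 0.5106
  R = 157.95 / 0.5106 = 309.3 K

309.3 K


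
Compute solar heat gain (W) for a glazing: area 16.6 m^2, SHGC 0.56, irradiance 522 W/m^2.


Solar heat gain: Q = Area * SHGC * Irradiance
  Q = 16.6 * 0.56 * 522 = 4852.5 W

4852.5 W


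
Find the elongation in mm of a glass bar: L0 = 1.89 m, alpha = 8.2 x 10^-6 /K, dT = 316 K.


Thermal expansion formula: dL = alpha * L0 * dT
  dL = (8.2 x 10^-6) * 1.89 * 316 = 0.00489737 m
Convert to mm: 0.00489737 * 1000 = 4.8974 mm

4.8974 mm


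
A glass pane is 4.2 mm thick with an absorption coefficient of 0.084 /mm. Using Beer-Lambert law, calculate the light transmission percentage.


Beer-Lambert law: T = exp(-alpha * thickness)
  exponent = -0.084 * 4.2 = -0.3528
  T = exp(-0.3528) = 0.7027
  Percentage = 0.7027 * 100 = 70.27%

70.27%


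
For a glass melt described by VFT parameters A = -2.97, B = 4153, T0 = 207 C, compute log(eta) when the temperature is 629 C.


VFT equation: log(eta) = A + B / (T - T0)
  T - T0 = 629 - 207 = 422
  B / (T - T0) = 4153 / 422 = 9.841
  log(eta) = -2.97 + 9.841 = 6.871

6.871
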